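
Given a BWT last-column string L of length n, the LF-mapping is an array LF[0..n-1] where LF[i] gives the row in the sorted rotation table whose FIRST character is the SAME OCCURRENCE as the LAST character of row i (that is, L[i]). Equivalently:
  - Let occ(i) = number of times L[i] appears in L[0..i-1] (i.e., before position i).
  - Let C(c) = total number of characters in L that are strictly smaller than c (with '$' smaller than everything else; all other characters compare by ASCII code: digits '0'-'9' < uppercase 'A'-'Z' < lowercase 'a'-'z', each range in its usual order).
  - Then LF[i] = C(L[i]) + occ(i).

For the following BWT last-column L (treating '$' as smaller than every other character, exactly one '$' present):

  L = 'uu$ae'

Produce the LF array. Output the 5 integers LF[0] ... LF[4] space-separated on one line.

Answer: 3 4 0 1 2

Derivation:
Char counts: '$':1, 'a':1, 'e':1, 'u':2
C (first-col start): C('$')=0, C('a')=1, C('e')=2, C('u')=3
L[0]='u': occ=0, LF[0]=C('u')+0=3+0=3
L[1]='u': occ=1, LF[1]=C('u')+1=3+1=4
L[2]='$': occ=0, LF[2]=C('$')+0=0+0=0
L[3]='a': occ=0, LF[3]=C('a')+0=1+0=1
L[4]='e': occ=0, LF[4]=C('e')+0=2+0=2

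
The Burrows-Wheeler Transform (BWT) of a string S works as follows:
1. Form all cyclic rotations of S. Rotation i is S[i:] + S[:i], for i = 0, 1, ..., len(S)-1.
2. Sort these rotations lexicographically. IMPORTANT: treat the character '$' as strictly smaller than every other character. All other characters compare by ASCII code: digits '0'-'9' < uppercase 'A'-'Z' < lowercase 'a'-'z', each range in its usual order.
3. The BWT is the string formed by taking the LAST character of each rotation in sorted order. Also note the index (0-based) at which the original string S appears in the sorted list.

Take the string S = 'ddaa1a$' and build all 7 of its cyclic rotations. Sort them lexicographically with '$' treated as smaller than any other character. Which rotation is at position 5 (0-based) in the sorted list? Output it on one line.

Answer: daa1a$d

Derivation:
All 7 rotations (rotation i = S[i:]+S[:i]):
  rot[0] = ddaa1a$
  rot[1] = daa1a$d
  rot[2] = aa1a$dd
  rot[3] = a1a$dda
  rot[4] = 1a$ddaa
  rot[5] = a$ddaa1
  rot[6] = $ddaa1a
Sorted (with $ < everything):
  sorted[0] = $ddaa1a
  sorted[1] = 1a$ddaa
  sorted[2] = a$ddaa1
  sorted[3] = a1a$dda
  sorted[4] = aa1a$dd
  sorted[5] = daa1a$d
  sorted[6] = ddaa1a$
sorted[5] = daa1a$d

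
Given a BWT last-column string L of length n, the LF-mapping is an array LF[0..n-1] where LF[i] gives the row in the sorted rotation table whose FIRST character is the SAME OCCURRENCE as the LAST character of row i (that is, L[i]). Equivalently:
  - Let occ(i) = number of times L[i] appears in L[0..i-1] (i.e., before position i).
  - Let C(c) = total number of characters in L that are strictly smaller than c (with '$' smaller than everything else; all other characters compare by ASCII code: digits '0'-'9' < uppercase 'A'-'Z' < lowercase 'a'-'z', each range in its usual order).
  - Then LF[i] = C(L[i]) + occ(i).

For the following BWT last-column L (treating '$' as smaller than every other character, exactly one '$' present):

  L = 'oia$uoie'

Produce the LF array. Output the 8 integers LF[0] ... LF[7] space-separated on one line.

Char counts: '$':1, 'a':1, 'e':1, 'i':2, 'o':2, 'u':1
C (first-col start): C('$')=0, C('a')=1, C('e')=2, C('i')=3, C('o')=5, C('u')=7
L[0]='o': occ=0, LF[0]=C('o')+0=5+0=5
L[1]='i': occ=0, LF[1]=C('i')+0=3+0=3
L[2]='a': occ=0, LF[2]=C('a')+0=1+0=1
L[3]='$': occ=0, LF[3]=C('$')+0=0+0=0
L[4]='u': occ=0, LF[4]=C('u')+0=7+0=7
L[5]='o': occ=1, LF[5]=C('o')+1=5+1=6
L[6]='i': occ=1, LF[6]=C('i')+1=3+1=4
L[7]='e': occ=0, LF[7]=C('e')+0=2+0=2

Answer: 5 3 1 0 7 6 4 2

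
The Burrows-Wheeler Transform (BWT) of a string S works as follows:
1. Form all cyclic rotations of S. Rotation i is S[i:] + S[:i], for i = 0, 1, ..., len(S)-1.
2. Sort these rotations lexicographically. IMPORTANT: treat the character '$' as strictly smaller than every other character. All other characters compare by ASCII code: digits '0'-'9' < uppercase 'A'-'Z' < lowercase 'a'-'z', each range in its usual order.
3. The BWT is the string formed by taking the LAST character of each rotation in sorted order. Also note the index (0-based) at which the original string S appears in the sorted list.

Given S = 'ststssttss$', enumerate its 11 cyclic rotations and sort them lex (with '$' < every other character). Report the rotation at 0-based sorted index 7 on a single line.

All 11 rotations (rotation i = S[i:]+S[:i]):
  rot[0] = ststssttss$
  rot[1] = tstssttss$s
  rot[2] = stssttss$st
  rot[3] = tssttss$sts
  rot[4] = ssttss$stst
  rot[5] = sttss$ststs
  rot[6] = ttss$ststss
  rot[7] = tss$ststsst
  rot[8] = ss$ststsstt
  rot[9] = s$ststsstts
  rot[10] = $ststssttss
Sorted (with $ < everything):
  sorted[0] = $ststssttss
  sorted[1] = s$ststsstts
  sorted[2] = ss$ststsstt
  sorted[3] = ssttss$stst
  sorted[4] = stssttss$st
  sorted[5] = ststssttss$
  sorted[6] = sttss$ststs
  sorted[7] = tss$ststsst
  sorted[8] = tssttss$sts
  sorted[9] = tstssttss$s
  sorted[10] = ttss$ststss
sorted[7] = tss$ststsst

Answer: tss$ststsst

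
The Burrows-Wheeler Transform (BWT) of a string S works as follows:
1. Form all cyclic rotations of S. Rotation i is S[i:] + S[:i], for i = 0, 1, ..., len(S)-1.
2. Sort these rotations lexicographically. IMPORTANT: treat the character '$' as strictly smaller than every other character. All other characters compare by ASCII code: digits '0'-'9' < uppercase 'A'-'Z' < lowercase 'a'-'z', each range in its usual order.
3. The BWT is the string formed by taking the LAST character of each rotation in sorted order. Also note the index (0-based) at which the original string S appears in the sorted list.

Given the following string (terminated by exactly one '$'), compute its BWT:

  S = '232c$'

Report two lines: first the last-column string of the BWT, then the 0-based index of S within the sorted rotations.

All 5 rotations (rotation i = S[i:]+S[:i]):
  rot[0] = 232c$
  rot[1] = 32c$2
  rot[2] = 2c$23
  rot[3] = c$232
  rot[4] = $232c
Sorted (with $ < everything):
  sorted[0] = $232c  (last char: 'c')
  sorted[1] = 232c$  (last char: '$')
  sorted[2] = 2c$23  (last char: '3')
  sorted[3] = 32c$2  (last char: '2')
  sorted[4] = c$232  (last char: '2')
Last column: c$322
Original string S is at sorted index 1

Answer: c$322
1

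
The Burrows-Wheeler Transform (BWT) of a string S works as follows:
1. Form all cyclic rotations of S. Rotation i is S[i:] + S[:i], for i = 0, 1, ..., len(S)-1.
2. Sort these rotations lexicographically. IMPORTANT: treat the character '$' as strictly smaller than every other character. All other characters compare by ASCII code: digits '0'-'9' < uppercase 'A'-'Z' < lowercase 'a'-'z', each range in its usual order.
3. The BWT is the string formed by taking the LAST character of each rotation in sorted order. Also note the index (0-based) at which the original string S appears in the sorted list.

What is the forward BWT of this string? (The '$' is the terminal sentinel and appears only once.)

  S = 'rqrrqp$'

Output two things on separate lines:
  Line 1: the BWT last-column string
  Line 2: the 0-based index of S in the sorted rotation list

All 7 rotations (rotation i = S[i:]+S[:i]):
  rot[0] = rqrrqp$
  rot[1] = qrrqp$r
  rot[2] = rrqp$rq
  rot[3] = rqp$rqr
  rot[4] = qp$rqrr
  rot[5] = p$rqrrq
  rot[6] = $rqrrqp
Sorted (with $ < everything):
  sorted[0] = $rqrrqp  (last char: 'p')
  sorted[1] = p$rqrrq  (last char: 'q')
  sorted[2] = qp$rqrr  (last char: 'r')
  sorted[3] = qrrqp$r  (last char: 'r')
  sorted[4] = rqp$rqr  (last char: 'r')
  sorted[5] = rqrrqp$  (last char: '$')
  sorted[6] = rrqp$rq  (last char: 'q')
Last column: pqrrr$q
Original string S is at sorted index 5

Answer: pqrrr$q
5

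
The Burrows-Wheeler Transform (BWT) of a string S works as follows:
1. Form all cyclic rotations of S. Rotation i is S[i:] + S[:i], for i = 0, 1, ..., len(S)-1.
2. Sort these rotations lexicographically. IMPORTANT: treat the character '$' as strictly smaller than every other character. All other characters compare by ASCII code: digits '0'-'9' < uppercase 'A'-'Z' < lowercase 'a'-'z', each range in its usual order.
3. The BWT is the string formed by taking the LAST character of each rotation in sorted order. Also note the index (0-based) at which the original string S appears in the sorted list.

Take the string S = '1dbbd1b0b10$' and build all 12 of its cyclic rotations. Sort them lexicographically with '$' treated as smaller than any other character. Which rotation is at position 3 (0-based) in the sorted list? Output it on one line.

Answer: 10$1dbbd1b0b

Derivation:
All 12 rotations (rotation i = S[i:]+S[:i]):
  rot[0] = 1dbbd1b0b10$
  rot[1] = dbbd1b0b10$1
  rot[2] = bbd1b0b10$1d
  rot[3] = bd1b0b10$1db
  rot[4] = d1b0b10$1dbb
  rot[5] = 1b0b10$1dbbd
  rot[6] = b0b10$1dbbd1
  rot[7] = 0b10$1dbbd1b
  rot[8] = b10$1dbbd1b0
  rot[9] = 10$1dbbd1b0b
  rot[10] = 0$1dbbd1b0b1
  rot[11] = $1dbbd1b0b10
Sorted (with $ < everything):
  sorted[0] = $1dbbd1b0b10
  sorted[1] = 0$1dbbd1b0b1
  sorted[2] = 0b10$1dbbd1b
  sorted[3] = 10$1dbbd1b0b
  sorted[4] = 1b0b10$1dbbd
  sorted[5] = 1dbbd1b0b10$
  sorted[6] = b0b10$1dbbd1
  sorted[7] = b10$1dbbd1b0
  sorted[8] = bbd1b0b10$1d
  sorted[9] = bd1b0b10$1db
  sorted[10] = d1b0b10$1dbb
  sorted[11] = dbbd1b0b10$1
sorted[3] = 10$1dbbd1b0b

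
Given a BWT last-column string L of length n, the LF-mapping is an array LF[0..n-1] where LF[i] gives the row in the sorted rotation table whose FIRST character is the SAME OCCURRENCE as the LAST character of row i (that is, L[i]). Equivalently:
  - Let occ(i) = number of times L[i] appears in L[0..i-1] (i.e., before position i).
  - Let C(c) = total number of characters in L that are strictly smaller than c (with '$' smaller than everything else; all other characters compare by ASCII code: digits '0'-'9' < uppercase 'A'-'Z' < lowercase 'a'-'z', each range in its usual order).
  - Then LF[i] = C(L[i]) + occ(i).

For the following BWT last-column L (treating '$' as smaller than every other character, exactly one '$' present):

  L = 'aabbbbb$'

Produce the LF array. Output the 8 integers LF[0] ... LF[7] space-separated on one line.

Answer: 1 2 3 4 5 6 7 0

Derivation:
Char counts: '$':1, 'a':2, 'b':5
C (first-col start): C('$')=0, C('a')=1, C('b')=3
L[0]='a': occ=0, LF[0]=C('a')+0=1+0=1
L[1]='a': occ=1, LF[1]=C('a')+1=1+1=2
L[2]='b': occ=0, LF[2]=C('b')+0=3+0=3
L[3]='b': occ=1, LF[3]=C('b')+1=3+1=4
L[4]='b': occ=2, LF[4]=C('b')+2=3+2=5
L[5]='b': occ=3, LF[5]=C('b')+3=3+3=6
L[6]='b': occ=4, LF[6]=C('b')+4=3+4=7
L[7]='$': occ=0, LF[7]=C('$')+0=0+0=0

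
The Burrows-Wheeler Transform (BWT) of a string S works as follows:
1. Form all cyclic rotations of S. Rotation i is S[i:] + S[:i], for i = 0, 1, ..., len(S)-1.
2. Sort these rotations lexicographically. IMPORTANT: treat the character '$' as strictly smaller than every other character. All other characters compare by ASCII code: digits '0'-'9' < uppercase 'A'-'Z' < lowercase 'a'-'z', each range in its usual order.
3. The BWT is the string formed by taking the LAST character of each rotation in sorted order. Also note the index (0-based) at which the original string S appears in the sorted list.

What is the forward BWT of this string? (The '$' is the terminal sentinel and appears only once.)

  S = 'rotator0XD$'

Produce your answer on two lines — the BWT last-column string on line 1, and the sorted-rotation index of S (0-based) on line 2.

Answer: DrX0ttro$oa
8

Derivation:
All 11 rotations (rotation i = S[i:]+S[:i]):
  rot[0] = rotator0XD$
  rot[1] = otator0XD$r
  rot[2] = tator0XD$ro
  rot[3] = ator0XD$rot
  rot[4] = tor0XD$rota
  rot[5] = or0XD$rotat
  rot[6] = r0XD$rotato
  rot[7] = 0XD$rotator
  rot[8] = XD$rotator0
  rot[9] = D$rotator0X
  rot[10] = $rotator0XD
Sorted (with $ < everything):
  sorted[0] = $rotator0XD  (last char: 'D')
  sorted[1] = 0XD$rotator  (last char: 'r')
  sorted[2] = D$rotator0X  (last char: 'X')
  sorted[3] = XD$rotator0  (last char: '0')
  sorted[4] = ator0XD$rot  (last char: 't')
  sorted[5] = or0XD$rotat  (last char: 't')
  sorted[6] = otator0XD$r  (last char: 'r')
  sorted[7] = r0XD$rotato  (last char: 'o')
  sorted[8] = rotator0XD$  (last char: '$')
  sorted[9] = tator0XD$ro  (last char: 'o')
  sorted[10] = tor0XD$rota  (last char: 'a')
Last column: DrX0ttro$oa
Original string S is at sorted index 8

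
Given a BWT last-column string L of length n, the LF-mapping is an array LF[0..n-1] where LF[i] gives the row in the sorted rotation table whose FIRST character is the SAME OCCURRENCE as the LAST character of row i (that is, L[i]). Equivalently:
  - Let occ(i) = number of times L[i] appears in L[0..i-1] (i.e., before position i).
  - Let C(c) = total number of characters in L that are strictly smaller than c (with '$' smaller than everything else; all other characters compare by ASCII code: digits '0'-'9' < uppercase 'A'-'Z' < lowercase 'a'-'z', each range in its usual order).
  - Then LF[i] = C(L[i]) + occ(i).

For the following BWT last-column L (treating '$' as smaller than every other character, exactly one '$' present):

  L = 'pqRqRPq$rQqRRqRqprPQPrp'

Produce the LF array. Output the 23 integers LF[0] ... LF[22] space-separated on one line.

Answer: 11 14 6 15 7 1 16 0 20 4 17 8 9 18 10 19 12 21 2 5 3 22 13

Derivation:
Char counts: '$':1, 'P':3, 'Q':2, 'R':5, 'p':3, 'q':6, 'r':3
C (first-col start): C('$')=0, C('P')=1, C('Q')=4, C('R')=6, C('p')=11, C('q')=14, C('r')=20
L[0]='p': occ=0, LF[0]=C('p')+0=11+0=11
L[1]='q': occ=0, LF[1]=C('q')+0=14+0=14
L[2]='R': occ=0, LF[2]=C('R')+0=6+0=6
L[3]='q': occ=1, LF[3]=C('q')+1=14+1=15
L[4]='R': occ=1, LF[4]=C('R')+1=6+1=7
L[5]='P': occ=0, LF[5]=C('P')+0=1+0=1
L[6]='q': occ=2, LF[6]=C('q')+2=14+2=16
L[7]='$': occ=0, LF[7]=C('$')+0=0+0=0
L[8]='r': occ=0, LF[8]=C('r')+0=20+0=20
L[9]='Q': occ=0, LF[9]=C('Q')+0=4+0=4
L[10]='q': occ=3, LF[10]=C('q')+3=14+3=17
L[11]='R': occ=2, LF[11]=C('R')+2=6+2=8
L[12]='R': occ=3, LF[12]=C('R')+3=6+3=9
L[13]='q': occ=4, LF[13]=C('q')+4=14+4=18
L[14]='R': occ=4, LF[14]=C('R')+4=6+4=10
L[15]='q': occ=5, LF[15]=C('q')+5=14+5=19
L[16]='p': occ=1, LF[16]=C('p')+1=11+1=12
L[17]='r': occ=1, LF[17]=C('r')+1=20+1=21
L[18]='P': occ=1, LF[18]=C('P')+1=1+1=2
L[19]='Q': occ=1, LF[19]=C('Q')+1=4+1=5
L[20]='P': occ=2, LF[20]=C('P')+2=1+2=3
L[21]='r': occ=2, LF[21]=C('r')+2=20+2=22
L[22]='p': occ=2, LF[22]=C('p')+2=11+2=13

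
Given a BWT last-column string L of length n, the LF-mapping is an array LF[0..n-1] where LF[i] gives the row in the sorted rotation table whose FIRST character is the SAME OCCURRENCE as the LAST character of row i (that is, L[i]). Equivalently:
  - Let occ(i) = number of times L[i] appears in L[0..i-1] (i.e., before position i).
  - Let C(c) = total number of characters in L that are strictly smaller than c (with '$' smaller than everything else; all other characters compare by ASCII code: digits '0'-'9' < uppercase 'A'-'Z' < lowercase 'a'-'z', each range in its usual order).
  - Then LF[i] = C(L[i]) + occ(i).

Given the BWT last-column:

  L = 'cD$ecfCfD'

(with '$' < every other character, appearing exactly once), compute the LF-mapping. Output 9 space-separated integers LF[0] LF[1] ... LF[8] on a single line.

Char counts: '$':1, 'C':1, 'D':2, 'c':2, 'e':1, 'f':2
C (first-col start): C('$')=0, C('C')=1, C('D')=2, C('c')=4, C('e')=6, C('f')=7
L[0]='c': occ=0, LF[0]=C('c')+0=4+0=4
L[1]='D': occ=0, LF[1]=C('D')+0=2+0=2
L[2]='$': occ=0, LF[2]=C('$')+0=0+0=0
L[3]='e': occ=0, LF[3]=C('e')+0=6+0=6
L[4]='c': occ=1, LF[4]=C('c')+1=4+1=5
L[5]='f': occ=0, LF[5]=C('f')+0=7+0=7
L[6]='C': occ=0, LF[6]=C('C')+0=1+0=1
L[7]='f': occ=1, LF[7]=C('f')+1=7+1=8
L[8]='D': occ=1, LF[8]=C('D')+1=2+1=3

Answer: 4 2 0 6 5 7 1 8 3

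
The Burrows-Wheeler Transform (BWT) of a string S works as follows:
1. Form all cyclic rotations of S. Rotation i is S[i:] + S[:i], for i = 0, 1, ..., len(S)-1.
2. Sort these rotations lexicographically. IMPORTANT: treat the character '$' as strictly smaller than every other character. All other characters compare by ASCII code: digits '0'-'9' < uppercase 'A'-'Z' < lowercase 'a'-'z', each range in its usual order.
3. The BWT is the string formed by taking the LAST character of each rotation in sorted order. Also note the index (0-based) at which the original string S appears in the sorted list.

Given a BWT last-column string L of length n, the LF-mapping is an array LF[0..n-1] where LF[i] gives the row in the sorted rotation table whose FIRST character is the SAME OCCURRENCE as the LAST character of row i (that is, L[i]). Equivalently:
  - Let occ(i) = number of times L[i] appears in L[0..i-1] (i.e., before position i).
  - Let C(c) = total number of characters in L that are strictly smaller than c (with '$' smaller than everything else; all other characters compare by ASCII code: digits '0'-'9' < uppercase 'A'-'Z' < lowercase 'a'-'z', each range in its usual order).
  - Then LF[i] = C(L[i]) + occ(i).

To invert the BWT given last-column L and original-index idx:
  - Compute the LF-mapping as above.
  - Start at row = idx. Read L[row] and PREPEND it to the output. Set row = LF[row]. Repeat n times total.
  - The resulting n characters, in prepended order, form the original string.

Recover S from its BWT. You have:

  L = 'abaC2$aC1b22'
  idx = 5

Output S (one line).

Answer: C2b1a22baCa$

Derivation:
LF mapping: 7 10 8 5 2 0 9 6 1 11 3 4
Walk LF starting at row 5, prepending L[row]:
  step 1: row=5, L[5]='$', prepend. Next row=LF[5]=0
  step 2: row=0, L[0]='a', prepend. Next row=LF[0]=7
  step 3: row=7, L[7]='C', prepend. Next row=LF[7]=6
  step 4: row=6, L[6]='a', prepend. Next row=LF[6]=9
  step 5: row=9, L[9]='b', prepend. Next row=LF[9]=11
  step 6: row=11, L[11]='2', prepend. Next row=LF[11]=4
  step 7: row=4, L[4]='2', prepend. Next row=LF[4]=2
  step 8: row=2, L[2]='a', prepend. Next row=LF[2]=8
  step 9: row=8, L[8]='1', prepend. Next row=LF[8]=1
  step 10: row=1, L[1]='b', prepend. Next row=LF[1]=10
  step 11: row=10, L[10]='2', prepend. Next row=LF[10]=3
  step 12: row=3, L[3]='C', prepend. Next row=LF[3]=5
Reversed output: C2b1a22baCa$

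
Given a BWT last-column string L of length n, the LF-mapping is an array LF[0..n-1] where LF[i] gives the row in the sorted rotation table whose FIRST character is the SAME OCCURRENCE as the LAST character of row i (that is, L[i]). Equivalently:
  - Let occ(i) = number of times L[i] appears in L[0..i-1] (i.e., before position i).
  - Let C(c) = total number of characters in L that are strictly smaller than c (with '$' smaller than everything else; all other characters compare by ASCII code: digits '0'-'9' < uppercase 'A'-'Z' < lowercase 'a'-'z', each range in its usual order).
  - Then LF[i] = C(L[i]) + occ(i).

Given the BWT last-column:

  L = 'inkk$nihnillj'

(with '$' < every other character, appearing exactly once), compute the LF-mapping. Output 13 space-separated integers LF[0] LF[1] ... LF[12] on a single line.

Answer: 2 10 6 7 0 11 3 1 12 4 8 9 5

Derivation:
Char counts: '$':1, 'h':1, 'i':3, 'j':1, 'k':2, 'l':2, 'n':3
C (first-col start): C('$')=0, C('h')=1, C('i')=2, C('j')=5, C('k')=6, C('l')=8, C('n')=10
L[0]='i': occ=0, LF[0]=C('i')+0=2+0=2
L[1]='n': occ=0, LF[1]=C('n')+0=10+0=10
L[2]='k': occ=0, LF[2]=C('k')+0=6+0=6
L[3]='k': occ=1, LF[3]=C('k')+1=6+1=7
L[4]='$': occ=0, LF[4]=C('$')+0=0+0=0
L[5]='n': occ=1, LF[5]=C('n')+1=10+1=11
L[6]='i': occ=1, LF[6]=C('i')+1=2+1=3
L[7]='h': occ=0, LF[7]=C('h')+0=1+0=1
L[8]='n': occ=2, LF[8]=C('n')+2=10+2=12
L[9]='i': occ=2, LF[9]=C('i')+2=2+2=4
L[10]='l': occ=0, LF[10]=C('l')+0=8+0=8
L[11]='l': occ=1, LF[11]=C('l')+1=8+1=9
L[12]='j': occ=0, LF[12]=C('j')+0=5+0=5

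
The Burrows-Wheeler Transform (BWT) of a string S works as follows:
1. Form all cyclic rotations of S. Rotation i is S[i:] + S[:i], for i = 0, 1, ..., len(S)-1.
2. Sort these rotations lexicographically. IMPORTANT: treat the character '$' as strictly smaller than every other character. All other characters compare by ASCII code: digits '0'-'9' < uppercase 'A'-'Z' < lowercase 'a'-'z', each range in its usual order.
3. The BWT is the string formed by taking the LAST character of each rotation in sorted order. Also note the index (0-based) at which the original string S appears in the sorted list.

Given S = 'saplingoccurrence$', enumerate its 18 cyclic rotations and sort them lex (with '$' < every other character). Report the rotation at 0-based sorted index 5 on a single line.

Answer: e$saplingoccurrenc

Derivation:
All 18 rotations (rotation i = S[i:]+S[:i]):
  rot[0] = saplingoccurrence$
  rot[1] = aplingoccurrence$s
  rot[2] = plingoccurrence$sa
  rot[3] = lingoccurrence$sap
  rot[4] = ingoccurrence$sapl
  rot[5] = ngoccurrence$sapli
  rot[6] = goccurrence$saplin
  rot[7] = occurrence$sapling
  rot[8] = ccurrence$saplingo
  rot[9] = currence$saplingoc
  rot[10] = urrence$saplingocc
  rot[11] = rrence$saplingoccu
  rot[12] = rence$saplingoccur
  rot[13] = ence$saplingoccurr
  rot[14] = nce$saplingoccurre
  rot[15] = ce$saplingoccurren
  rot[16] = e$saplingoccurrenc
  rot[17] = $saplingoccurrence
Sorted (with $ < everything):
  sorted[0] = $saplingoccurrence
  sorted[1] = aplingoccurrence$s
  sorted[2] = ccurrence$saplingo
  sorted[3] = ce$saplingoccurren
  sorted[4] = currence$saplingoc
  sorted[5] = e$saplingoccurrenc
  sorted[6] = ence$saplingoccurr
  sorted[7] = goccurrence$saplin
  sorted[8] = ingoccurrence$sapl
  sorted[9] = lingoccurrence$sap
  sorted[10] = nce$saplingoccurre
  sorted[11] = ngoccurrence$sapli
  sorted[12] = occurrence$sapling
  sorted[13] = plingoccurrence$sa
  sorted[14] = rence$saplingoccur
  sorted[15] = rrence$saplingoccu
  sorted[16] = saplingoccurrence$
  sorted[17] = urrence$saplingocc
sorted[5] = e$saplingoccurrenc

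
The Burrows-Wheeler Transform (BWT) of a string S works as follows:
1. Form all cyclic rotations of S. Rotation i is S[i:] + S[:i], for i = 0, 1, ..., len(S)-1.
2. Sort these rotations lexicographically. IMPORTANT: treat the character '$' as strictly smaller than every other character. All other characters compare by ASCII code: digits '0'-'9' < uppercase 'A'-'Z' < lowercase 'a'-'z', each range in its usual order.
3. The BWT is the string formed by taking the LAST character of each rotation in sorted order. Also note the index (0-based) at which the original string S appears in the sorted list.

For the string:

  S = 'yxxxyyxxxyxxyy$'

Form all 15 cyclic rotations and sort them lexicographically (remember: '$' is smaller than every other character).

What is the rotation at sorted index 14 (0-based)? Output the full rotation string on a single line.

Answer: yyxxxyxxyy$yxxx

Derivation:
All 15 rotations (rotation i = S[i:]+S[:i]):
  rot[0] = yxxxyyxxxyxxyy$
  rot[1] = xxxyyxxxyxxyy$y
  rot[2] = xxyyxxxyxxyy$yx
  rot[3] = xyyxxxyxxyy$yxx
  rot[4] = yyxxxyxxyy$yxxx
  rot[5] = yxxxyxxyy$yxxxy
  rot[6] = xxxyxxyy$yxxxyy
  rot[7] = xxyxxyy$yxxxyyx
  rot[8] = xyxxyy$yxxxyyxx
  rot[9] = yxxyy$yxxxyyxxx
  rot[10] = xxyy$yxxxyyxxxy
  rot[11] = xyy$yxxxyyxxxyx
  rot[12] = yy$yxxxyyxxxyxx
  rot[13] = y$yxxxyyxxxyxxy
  rot[14] = $yxxxyyxxxyxxyy
Sorted (with $ < everything):
  sorted[0] = $yxxxyyxxxyxxyy
  sorted[1] = xxxyxxyy$yxxxyy
  sorted[2] = xxxyyxxxyxxyy$y
  sorted[3] = xxyxxyy$yxxxyyx
  sorted[4] = xxyy$yxxxyyxxxy
  sorted[5] = xxyyxxxyxxyy$yx
  sorted[6] = xyxxyy$yxxxyyxx
  sorted[7] = xyy$yxxxyyxxxyx
  sorted[8] = xyyxxxyxxyy$yxx
  sorted[9] = y$yxxxyyxxxyxxy
  sorted[10] = yxxxyxxyy$yxxxy
  sorted[11] = yxxxyyxxxyxxyy$
  sorted[12] = yxxyy$yxxxyyxxx
  sorted[13] = yy$yxxxyyxxxyxx
  sorted[14] = yyxxxyxxyy$yxxx
sorted[14] = yyxxxyxxyy$yxxx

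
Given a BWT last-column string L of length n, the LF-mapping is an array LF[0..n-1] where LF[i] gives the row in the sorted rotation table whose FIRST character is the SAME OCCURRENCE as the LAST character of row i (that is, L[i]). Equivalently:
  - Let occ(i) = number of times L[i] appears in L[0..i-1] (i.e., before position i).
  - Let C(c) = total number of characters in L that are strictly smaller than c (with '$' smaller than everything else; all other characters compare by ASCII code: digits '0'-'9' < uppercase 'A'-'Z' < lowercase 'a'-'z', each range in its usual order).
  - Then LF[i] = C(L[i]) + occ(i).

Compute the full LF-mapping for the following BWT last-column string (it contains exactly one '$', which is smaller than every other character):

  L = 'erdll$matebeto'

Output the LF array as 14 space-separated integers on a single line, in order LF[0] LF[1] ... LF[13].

Answer: 4 11 3 7 8 0 9 1 12 5 2 6 13 10

Derivation:
Char counts: '$':1, 'a':1, 'b':1, 'd':1, 'e':3, 'l':2, 'm':1, 'o':1, 'r':1, 't':2
C (first-col start): C('$')=0, C('a')=1, C('b')=2, C('d')=3, C('e')=4, C('l')=7, C('m')=9, C('o')=10, C('r')=11, C('t')=12
L[0]='e': occ=0, LF[0]=C('e')+0=4+0=4
L[1]='r': occ=0, LF[1]=C('r')+0=11+0=11
L[2]='d': occ=0, LF[2]=C('d')+0=3+0=3
L[3]='l': occ=0, LF[3]=C('l')+0=7+0=7
L[4]='l': occ=1, LF[4]=C('l')+1=7+1=8
L[5]='$': occ=0, LF[5]=C('$')+0=0+0=0
L[6]='m': occ=0, LF[6]=C('m')+0=9+0=9
L[7]='a': occ=0, LF[7]=C('a')+0=1+0=1
L[8]='t': occ=0, LF[8]=C('t')+0=12+0=12
L[9]='e': occ=1, LF[9]=C('e')+1=4+1=5
L[10]='b': occ=0, LF[10]=C('b')+0=2+0=2
L[11]='e': occ=2, LF[11]=C('e')+2=4+2=6
L[12]='t': occ=1, LF[12]=C('t')+1=12+1=13
L[13]='o': occ=0, LF[13]=C('o')+0=10+0=10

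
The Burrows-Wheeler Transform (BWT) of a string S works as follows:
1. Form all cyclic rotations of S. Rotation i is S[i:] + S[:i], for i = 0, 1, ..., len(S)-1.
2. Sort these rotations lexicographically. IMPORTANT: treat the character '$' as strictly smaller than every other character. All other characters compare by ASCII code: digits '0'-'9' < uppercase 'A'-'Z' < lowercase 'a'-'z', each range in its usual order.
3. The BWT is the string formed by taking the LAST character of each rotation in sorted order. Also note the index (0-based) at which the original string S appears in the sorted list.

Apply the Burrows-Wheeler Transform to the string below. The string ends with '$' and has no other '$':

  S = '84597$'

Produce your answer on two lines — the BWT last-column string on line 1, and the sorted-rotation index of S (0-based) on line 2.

All 6 rotations (rotation i = S[i:]+S[:i]):
  rot[0] = 84597$
  rot[1] = 4597$8
  rot[2] = 597$84
  rot[3] = 97$845
  rot[4] = 7$8459
  rot[5] = $84597
Sorted (with $ < everything):
  sorted[0] = $84597  (last char: '7')
  sorted[1] = 4597$8  (last char: '8')
  sorted[2] = 597$84  (last char: '4')
  sorted[3] = 7$8459  (last char: '9')
  sorted[4] = 84597$  (last char: '$')
  sorted[5] = 97$845  (last char: '5')
Last column: 7849$5
Original string S is at sorted index 4

Answer: 7849$5
4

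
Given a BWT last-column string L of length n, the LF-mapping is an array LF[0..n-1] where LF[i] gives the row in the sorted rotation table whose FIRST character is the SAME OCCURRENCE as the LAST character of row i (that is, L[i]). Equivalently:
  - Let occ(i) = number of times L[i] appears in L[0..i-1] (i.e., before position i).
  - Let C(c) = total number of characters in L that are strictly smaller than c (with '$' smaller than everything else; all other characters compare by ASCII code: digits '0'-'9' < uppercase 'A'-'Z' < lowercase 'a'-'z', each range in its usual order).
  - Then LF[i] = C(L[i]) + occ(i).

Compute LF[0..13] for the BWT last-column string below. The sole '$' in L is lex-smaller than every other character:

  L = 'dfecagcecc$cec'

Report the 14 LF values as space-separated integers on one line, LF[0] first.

Answer: 8 12 9 2 1 13 3 10 4 5 0 6 11 7

Derivation:
Char counts: '$':1, 'a':1, 'c':6, 'd':1, 'e':3, 'f':1, 'g':1
C (first-col start): C('$')=0, C('a')=1, C('c')=2, C('d')=8, C('e')=9, C('f')=12, C('g')=13
L[0]='d': occ=0, LF[0]=C('d')+0=8+0=8
L[1]='f': occ=0, LF[1]=C('f')+0=12+0=12
L[2]='e': occ=0, LF[2]=C('e')+0=9+0=9
L[3]='c': occ=0, LF[3]=C('c')+0=2+0=2
L[4]='a': occ=0, LF[4]=C('a')+0=1+0=1
L[5]='g': occ=0, LF[5]=C('g')+0=13+0=13
L[6]='c': occ=1, LF[6]=C('c')+1=2+1=3
L[7]='e': occ=1, LF[7]=C('e')+1=9+1=10
L[8]='c': occ=2, LF[8]=C('c')+2=2+2=4
L[9]='c': occ=3, LF[9]=C('c')+3=2+3=5
L[10]='$': occ=0, LF[10]=C('$')+0=0+0=0
L[11]='c': occ=4, LF[11]=C('c')+4=2+4=6
L[12]='e': occ=2, LF[12]=C('e')+2=9+2=11
L[13]='c': occ=5, LF[13]=C('c')+5=2+5=7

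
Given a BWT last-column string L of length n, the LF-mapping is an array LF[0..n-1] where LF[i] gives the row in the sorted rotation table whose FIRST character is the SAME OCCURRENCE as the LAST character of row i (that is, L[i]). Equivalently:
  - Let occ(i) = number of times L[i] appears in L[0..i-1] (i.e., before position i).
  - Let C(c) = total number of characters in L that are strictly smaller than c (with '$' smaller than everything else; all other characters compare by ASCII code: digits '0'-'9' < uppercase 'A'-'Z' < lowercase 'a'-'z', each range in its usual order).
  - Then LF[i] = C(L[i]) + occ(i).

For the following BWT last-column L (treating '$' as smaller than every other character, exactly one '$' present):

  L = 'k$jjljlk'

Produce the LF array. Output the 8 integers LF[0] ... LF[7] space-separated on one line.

Answer: 4 0 1 2 6 3 7 5

Derivation:
Char counts: '$':1, 'j':3, 'k':2, 'l':2
C (first-col start): C('$')=0, C('j')=1, C('k')=4, C('l')=6
L[0]='k': occ=0, LF[0]=C('k')+0=4+0=4
L[1]='$': occ=0, LF[1]=C('$')+0=0+0=0
L[2]='j': occ=0, LF[2]=C('j')+0=1+0=1
L[3]='j': occ=1, LF[3]=C('j')+1=1+1=2
L[4]='l': occ=0, LF[4]=C('l')+0=6+0=6
L[5]='j': occ=2, LF[5]=C('j')+2=1+2=3
L[6]='l': occ=1, LF[6]=C('l')+1=6+1=7
L[7]='k': occ=1, LF[7]=C('k')+1=4+1=5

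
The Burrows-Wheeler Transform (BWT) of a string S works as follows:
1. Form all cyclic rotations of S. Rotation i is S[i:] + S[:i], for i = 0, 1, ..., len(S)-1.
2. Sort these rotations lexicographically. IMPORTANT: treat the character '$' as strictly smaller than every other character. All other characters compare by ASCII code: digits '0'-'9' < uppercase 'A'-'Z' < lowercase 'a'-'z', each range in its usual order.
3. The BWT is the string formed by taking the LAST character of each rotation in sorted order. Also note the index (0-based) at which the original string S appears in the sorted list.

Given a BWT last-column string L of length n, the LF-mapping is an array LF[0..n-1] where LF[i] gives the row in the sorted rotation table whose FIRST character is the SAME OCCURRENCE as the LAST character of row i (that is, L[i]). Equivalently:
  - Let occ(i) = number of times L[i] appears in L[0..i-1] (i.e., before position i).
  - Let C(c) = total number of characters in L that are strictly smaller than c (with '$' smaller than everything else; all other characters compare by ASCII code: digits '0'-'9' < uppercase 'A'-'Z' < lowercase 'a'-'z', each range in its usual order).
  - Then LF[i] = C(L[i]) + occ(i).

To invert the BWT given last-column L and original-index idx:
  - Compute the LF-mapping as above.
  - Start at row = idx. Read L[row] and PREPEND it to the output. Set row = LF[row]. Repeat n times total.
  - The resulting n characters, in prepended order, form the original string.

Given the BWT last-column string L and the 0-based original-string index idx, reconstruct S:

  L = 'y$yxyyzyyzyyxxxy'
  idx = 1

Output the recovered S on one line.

LF mapping: 5 0 6 1 7 8 14 9 10 15 11 12 2 3 4 13
Walk LF starting at row 1, prepending L[row]:
  step 1: row=1, L[1]='$', prepend. Next row=LF[1]=0
  step 2: row=0, L[0]='y', prepend. Next row=LF[0]=5
  step 3: row=5, L[5]='y', prepend. Next row=LF[5]=8
  step 4: row=8, L[8]='y', prepend. Next row=LF[8]=10
  step 5: row=10, L[10]='y', prepend. Next row=LF[10]=11
  step 6: row=11, L[11]='y', prepend. Next row=LF[11]=12
  step 7: row=12, L[12]='x', prepend. Next row=LF[12]=2
  step 8: row=2, L[2]='y', prepend. Next row=LF[2]=6
  step 9: row=6, L[6]='z', prepend. Next row=LF[6]=14
  step 10: row=14, L[14]='x', prepend. Next row=LF[14]=4
  step 11: row=4, L[4]='y', prepend. Next row=LF[4]=7
  step 12: row=7, L[7]='y', prepend. Next row=LF[7]=9
  step 13: row=9, L[9]='z', prepend. Next row=LF[9]=15
  step 14: row=15, L[15]='y', prepend. Next row=LF[15]=13
  step 15: row=13, L[13]='x', prepend. Next row=LF[13]=3
  step 16: row=3, L[3]='x', prepend. Next row=LF[3]=1
Reversed output: xxyzyyxzyxyyyyy$

Answer: xxyzyyxzyxyyyyy$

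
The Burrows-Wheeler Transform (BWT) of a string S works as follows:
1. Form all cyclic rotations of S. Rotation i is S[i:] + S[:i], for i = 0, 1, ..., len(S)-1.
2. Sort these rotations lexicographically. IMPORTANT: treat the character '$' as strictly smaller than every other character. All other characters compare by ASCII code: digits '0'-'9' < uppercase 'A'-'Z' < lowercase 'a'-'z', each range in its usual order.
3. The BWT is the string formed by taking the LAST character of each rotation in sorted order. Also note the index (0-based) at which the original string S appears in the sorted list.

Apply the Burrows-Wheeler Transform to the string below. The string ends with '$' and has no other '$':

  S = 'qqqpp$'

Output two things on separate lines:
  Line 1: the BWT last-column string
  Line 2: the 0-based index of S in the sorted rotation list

All 6 rotations (rotation i = S[i:]+S[:i]):
  rot[0] = qqqpp$
  rot[1] = qqpp$q
  rot[2] = qpp$qq
  rot[3] = pp$qqq
  rot[4] = p$qqqp
  rot[5] = $qqqpp
Sorted (with $ < everything):
  sorted[0] = $qqqpp  (last char: 'p')
  sorted[1] = p$qqqp  (last char: 'p')
  sorted[2] = pp$qqq  (last char: 'q')
  sorted[3] = qpp$qq  (last char: 'q')
  sorted[4] = qqpp$q  (last char: 'q')
  sorted[5] = qqqpp$  (last char: '$')
Last column: ppqqq$
Original string S is at sorted index 5

Answer: ppqqq$
5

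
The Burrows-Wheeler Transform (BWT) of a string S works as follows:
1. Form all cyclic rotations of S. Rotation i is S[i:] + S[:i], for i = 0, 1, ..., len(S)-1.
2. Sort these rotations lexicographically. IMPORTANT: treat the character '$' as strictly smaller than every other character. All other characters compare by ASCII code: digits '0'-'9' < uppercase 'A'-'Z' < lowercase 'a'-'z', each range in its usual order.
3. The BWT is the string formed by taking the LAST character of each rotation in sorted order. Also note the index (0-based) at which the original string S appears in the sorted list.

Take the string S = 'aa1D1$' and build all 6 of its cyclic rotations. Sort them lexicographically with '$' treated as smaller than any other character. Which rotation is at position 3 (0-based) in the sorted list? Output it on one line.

Answer: D1$aa1

Derivation:
All 6 rotations (rotation i = S[i:]+S[:i]):
  rot[0] = aa1D1$
  rot[1] = a1D1$a
  rot[2] = 1D1$aa
  rot[3] = D1$aa1
  rot[4] = 1$aa1D
  rot[5] = $aa1D1
Sorted (with $ < everything):
  sorted[0] = $aa1D1
  sorted[1] = 1$aa1D
  sorted[2] = 1D1$aa
  sorted[3] = D1$aa1
  sorted[4] = a1D1$a
  sorted[5] = aa1D1$
sorted[3] = D1$aa1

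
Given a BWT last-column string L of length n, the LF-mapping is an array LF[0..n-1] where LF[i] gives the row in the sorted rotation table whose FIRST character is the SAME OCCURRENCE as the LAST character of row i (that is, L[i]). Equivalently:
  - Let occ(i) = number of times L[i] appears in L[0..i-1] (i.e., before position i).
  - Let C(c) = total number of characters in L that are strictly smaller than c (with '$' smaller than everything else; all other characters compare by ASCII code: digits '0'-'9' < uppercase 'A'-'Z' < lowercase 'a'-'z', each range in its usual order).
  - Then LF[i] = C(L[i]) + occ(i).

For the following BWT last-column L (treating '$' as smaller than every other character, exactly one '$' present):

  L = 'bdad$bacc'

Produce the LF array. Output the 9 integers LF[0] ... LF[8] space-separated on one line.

Char counts: '$':1, 'a':2, 'b':2, 'c':2, 'd':2
C (first-col start): C('$')=0, C('a')=1, C('b')=3, C('c')=5, C('d')=7
L[0]='b': occ=0, LF[0]=C('b')+0=3+0=3
L[1]='d': occ=0, LF[1]=C('d')+0=7+0=7
L[2]='a': occ=0, LF[2]=C('a')+0=1+0=1
L[3]='d': occ=1, LF[3]=C('d')+1=7+1=8
L[4]='$': occ=0, LF[4]=C('$')+0=0+0=0
L[5]='b': occ=1, LF[5]=C('b')+1=3+1=4
L[6]='a': occ=1, LF[6]=C('a')+1=1+1=2
L[7]='c': occ=0, LF[7]=C('c')+0=5+0=5
L[8]='c': occ=1, LF[8]=C('c')+1=5+1=6

Answer: 3 7 1 8 0 4 2 5 6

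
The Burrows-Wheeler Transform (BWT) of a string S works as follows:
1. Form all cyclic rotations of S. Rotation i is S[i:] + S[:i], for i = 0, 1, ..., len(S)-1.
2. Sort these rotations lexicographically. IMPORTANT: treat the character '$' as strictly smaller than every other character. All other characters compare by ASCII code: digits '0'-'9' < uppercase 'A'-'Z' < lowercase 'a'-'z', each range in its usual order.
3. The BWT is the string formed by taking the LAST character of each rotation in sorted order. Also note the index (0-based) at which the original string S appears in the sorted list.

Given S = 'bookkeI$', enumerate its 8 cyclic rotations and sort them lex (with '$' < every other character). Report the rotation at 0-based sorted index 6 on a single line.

All 8 rotations (rotation i = S[i:]+S[:i]):
  rot[0] = bookkeI$
  rot[1] = ookkeI$b
  rot[2] = okkeI$bo
  rot[3] = kkeI$boo
  rot[4] = keI$book
  rot[5] = eI$bookk
  rot[6] = I$bookke
  rot[7] = $bookkeI
Sorted (with $ < everything):
  sorted[0] = $bookkeI
  sorted[1] = I$bookke
  sorted[2] = bookkeI$
  sorted[3] = eI$bookk
  sorted[4] = keI$book
  sorted[5] = kkeI$boo
  sorted[6] = okkeI$bo
  sorted[7] = ookkeI$b
sorted[6] = okkeI$bo

Answer: okkeI$bo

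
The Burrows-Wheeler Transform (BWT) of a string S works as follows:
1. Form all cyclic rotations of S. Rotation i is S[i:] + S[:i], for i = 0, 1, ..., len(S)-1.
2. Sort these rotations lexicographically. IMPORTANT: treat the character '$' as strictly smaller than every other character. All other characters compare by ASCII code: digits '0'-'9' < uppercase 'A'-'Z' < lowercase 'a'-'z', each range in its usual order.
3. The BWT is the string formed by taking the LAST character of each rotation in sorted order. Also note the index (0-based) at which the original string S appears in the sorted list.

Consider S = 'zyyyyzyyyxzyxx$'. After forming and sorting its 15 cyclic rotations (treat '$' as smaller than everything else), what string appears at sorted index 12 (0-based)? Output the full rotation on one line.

Answer: zyxx$zyyyyzyyyx

Derivation:
All 15 rotations (rotation i = S[i:]+S[:i]):
  rot[0] = zyyyyzyyyxzyxx$
  rot[1] = yyyyzyyyxzyxx$z
  rot[2] = yyyzyyyxzyxx$zy
  rot[3] = yyzyyyxzyxx$zyy
  rot[4] = yzyyyxzyxx$zyyy
  rot[5] = zyyyxzyxx$zyyyy
  rot[6] = yyyxzyxx$zyyyyz
  rot[7] = yyxzyxx$zyyyyzy
  rot[8] = yxzyxx$zyyyyzyy
  rot[9] = xzyxx$zyyyyzyyy
  rot[10] = zyxx$zyyyyzyyyx
  rot[11] = yxx$zyyyyzyyyxz
  rot[12] = xx$zyyyyzyyyxzy
  rot[13] = x$zyyyyzyyyxzyx
  rot[14] = $zyyyyzyyyxzyxx
Sorted (with $ < everything):
  sorted[0] = $zyyyyzyyyxzyxx
  sorted[1] = x$zyyyyzyyyxzyx
  sorted[2] = xx$zyyyyzyyyxzy
  sorted[3] = xzyxx$zyyyyzyyy
  sorted[4] = yxx$zyyyyzyyyxz
  sorted[5] = yxzyxx$zyyyyzyy
  sorted[6] = yyxzyxx$zyyyyzy
  sorted[7] = yyyxzyxx$zyyyyz
  sorted[8] = yyyyzyyyxzyxx$z
  sorted[9] = yyyzyyyxzyxx$zy
  sorted[10] = yyzyyyxzyxx$zyy
  sorted[11] = yzyyyxzyxx$zyyy
  sorted[12] = zyxx$zyyyyzyyyx
  sorted[13] = zyyyxzyxx$zyyyy
  sorted[14] = zyyyyzyyyxzyxx$
sorted[12] = zyxx$zyyyyzyyyx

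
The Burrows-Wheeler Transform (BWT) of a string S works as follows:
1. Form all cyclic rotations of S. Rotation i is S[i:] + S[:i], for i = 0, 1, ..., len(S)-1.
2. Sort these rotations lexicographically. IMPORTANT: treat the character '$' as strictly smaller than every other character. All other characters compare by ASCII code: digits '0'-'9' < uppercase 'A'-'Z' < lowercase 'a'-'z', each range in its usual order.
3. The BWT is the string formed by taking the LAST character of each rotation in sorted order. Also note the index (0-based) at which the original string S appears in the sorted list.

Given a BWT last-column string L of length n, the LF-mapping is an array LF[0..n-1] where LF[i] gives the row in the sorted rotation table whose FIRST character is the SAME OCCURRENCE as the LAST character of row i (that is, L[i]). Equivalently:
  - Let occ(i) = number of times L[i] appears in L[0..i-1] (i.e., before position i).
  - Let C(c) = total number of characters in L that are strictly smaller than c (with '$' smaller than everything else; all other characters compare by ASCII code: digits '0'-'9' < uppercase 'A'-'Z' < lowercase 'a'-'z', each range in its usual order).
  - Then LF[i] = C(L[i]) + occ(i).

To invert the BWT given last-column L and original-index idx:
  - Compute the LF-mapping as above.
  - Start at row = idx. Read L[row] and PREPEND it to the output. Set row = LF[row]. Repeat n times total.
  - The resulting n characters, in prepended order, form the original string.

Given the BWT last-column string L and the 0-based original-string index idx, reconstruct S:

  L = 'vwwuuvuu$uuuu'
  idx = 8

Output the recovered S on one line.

Answer: uwuuuwuuuvuv$

Derivation:
LF mapping: 9 11 12 1 2 10 3 4 0 5 6 7 8
Walk LF starting at row 8, prepending L[row]:
  step 1: row=8, L[8]='$', prepend. Next row=LF[8]=0
  step 2: row=0, L[0]='v', prepend. Next row=LF[0]=9
  step 3: row=9, L[9]='u', prepend. Next row=LF[9]=5
  step 4: row=5, L[5]='v', prepend. Next row=LF[5]=10
  step 5: row=10, L[10]='u', prepend. Next row=LF[10]=6
  step 6: row=6, L[6]='u', prepend. Next row=LF[6]=3
  step 7: row=3, L[3]='u', prepend. Next row=LF[3]=1
  step 8: row=1, L[1]='w', prepend. Next row=LF[1]=11
  step 9: row=11, L[11]='u', prepend. Next row=LF[11]=7
  step 10: row=7, L[7]='u', prepend. Next row=LF[7]=4
  step 11: row=4, L[4]='u', prepend. Next row=LF[4]=2
  step 12: row=2, L[2]='w', prepend. Next row=LF[2]=12
  step 13: row=12, L[12]='u', prepend. Next row=LF[12]=8
Reversed output: uwuuuwuuuvuv$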